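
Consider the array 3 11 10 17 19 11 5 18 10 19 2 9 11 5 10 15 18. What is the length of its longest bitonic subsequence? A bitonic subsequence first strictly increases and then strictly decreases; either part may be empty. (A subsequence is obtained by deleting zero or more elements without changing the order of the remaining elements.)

8

One longest bitonic subsequence is 3, 11, 17, 19, 18, 10, 9, 5 (positions 1,2,4,5,8,9,12,14): it rises to 19 then falls. Length 8 is optimal.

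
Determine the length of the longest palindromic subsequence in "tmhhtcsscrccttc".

One longest palindromic subsequence is ttccrcctt (positions 1,5,6,9,10,11,12,13,14); it reads the same forward and backward, and the interval DP gives dp[1][15] = 9.

9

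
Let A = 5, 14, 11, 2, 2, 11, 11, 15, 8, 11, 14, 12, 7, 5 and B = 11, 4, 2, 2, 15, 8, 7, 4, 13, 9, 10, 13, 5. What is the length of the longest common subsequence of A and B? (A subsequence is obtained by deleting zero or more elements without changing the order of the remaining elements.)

7

Backtracking the LCS table gives one alignment: 11 (A3,B1) → 2 (A4,B3) → 2 (A5,B4) → 15 (A8,B5) → 8 (A9,B6) → 7 (A13,B7) → 5 (A14,B13).
So the longest common subsequence has length 7.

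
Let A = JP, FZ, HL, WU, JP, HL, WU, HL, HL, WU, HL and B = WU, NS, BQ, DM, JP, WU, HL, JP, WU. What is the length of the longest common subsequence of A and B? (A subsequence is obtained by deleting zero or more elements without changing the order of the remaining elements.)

Backtracking the LCS table gives one alignment: WU (A4,B1) → JP (A5,B5) → WU (A7,B6) → HL (A8,B7) → WU (A10,B9).
So the longest common subsequence has length 5.

5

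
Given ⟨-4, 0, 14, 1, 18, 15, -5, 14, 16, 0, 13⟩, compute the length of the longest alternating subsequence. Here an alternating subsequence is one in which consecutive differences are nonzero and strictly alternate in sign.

8

A longest alternating subsequence is -4, 14, 1, 18, -5, 14, 0, 13 (positions 1,3,4,5,7,8,10,11); its 7 consecutive differences strictly alternate in sign, and length 8 is optimal.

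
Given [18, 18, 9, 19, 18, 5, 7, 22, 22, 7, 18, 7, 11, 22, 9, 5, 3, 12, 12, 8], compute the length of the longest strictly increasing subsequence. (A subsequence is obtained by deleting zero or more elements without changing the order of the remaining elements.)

Let dp[i] be the longest increasing subsequence ending at position i. Then dp = [1, 1, 1, 2, 2, 1, 2, 3, 3, 2, 3, 2, 3, 4, 3, 1, 1, 4, 4, 3].
The maximum is 4; one witness is 5, 7, 18, 22 at positions 6,7,11,14.

4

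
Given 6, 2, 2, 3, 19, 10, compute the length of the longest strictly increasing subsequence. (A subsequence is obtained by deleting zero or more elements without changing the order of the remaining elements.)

3

Scanning left to right, the best length ending at each element is: 6→1, 2→1, 2→1, 3→2, 19→3, 10→3.
So the longest increasing subsequence has length 3, e.g. 2, 3, 19.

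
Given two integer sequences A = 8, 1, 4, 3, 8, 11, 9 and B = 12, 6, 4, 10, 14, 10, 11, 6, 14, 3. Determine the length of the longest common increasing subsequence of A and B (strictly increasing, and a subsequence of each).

2

For each value that appears in both, track the longest common increasing run ending there.
The best achievable length is 2; one witness is 4, 11 (A-positions 3,6, B-positions 3,7).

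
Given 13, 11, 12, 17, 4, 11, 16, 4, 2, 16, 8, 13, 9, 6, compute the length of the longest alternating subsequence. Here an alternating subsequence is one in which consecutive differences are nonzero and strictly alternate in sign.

A longest alternating subsequence is 13, 11, 12, 4, 11, 4, 16, 8, 13, 9 (positions 1,2,3,5,6,8,10,11,12,13); its 9 consecutive differences strictly alternate in sign, and length 10 is optimal.

10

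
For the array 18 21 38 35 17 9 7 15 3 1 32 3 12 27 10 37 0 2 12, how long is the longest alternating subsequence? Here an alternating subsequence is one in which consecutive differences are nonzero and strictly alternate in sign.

A longest alternating subsequence is 18, 21, 9, 15, 3, 32, 3, 12, 10, 37, 0, 2 (positions 1,2,6,8,9,11,12,13,15,16,17,18); its 11 consecutive differences strictly alternate in sign, and length 12 is optimal.

12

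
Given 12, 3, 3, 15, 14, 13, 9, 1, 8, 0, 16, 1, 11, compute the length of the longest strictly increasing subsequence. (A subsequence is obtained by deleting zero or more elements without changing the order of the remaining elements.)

3

One longest increasing subsequence is 12, 15, 16 (positions 1,4,11), of length 3; no longer one exists.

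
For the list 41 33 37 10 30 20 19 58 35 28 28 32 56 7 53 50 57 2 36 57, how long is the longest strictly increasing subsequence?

6

One longest increasing subsequence is 10, 20, 28, 32, 56, 57 (positions 4,6,10,12,13,17), of length 6; no longer one exists.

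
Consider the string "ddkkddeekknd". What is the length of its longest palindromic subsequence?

8

One longest palindromic subsequence is dkkeekkd (positions 1,3,4,7,8,9,10,12); it reads the same forward and backward, and the interval DP gives dp[1][12] = 8.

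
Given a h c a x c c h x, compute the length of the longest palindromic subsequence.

5

One longest palindromic subsequence is hccch (positions 2,3,6,7,8); it reads the same forward and backward, and the interval DP gives dp[1][9] = 5.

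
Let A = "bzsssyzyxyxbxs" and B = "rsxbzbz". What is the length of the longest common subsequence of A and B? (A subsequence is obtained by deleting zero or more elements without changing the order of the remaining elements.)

3

A longest common subsequence is bzz (length 3); the LCS DP confirms no longer common subsequence exists.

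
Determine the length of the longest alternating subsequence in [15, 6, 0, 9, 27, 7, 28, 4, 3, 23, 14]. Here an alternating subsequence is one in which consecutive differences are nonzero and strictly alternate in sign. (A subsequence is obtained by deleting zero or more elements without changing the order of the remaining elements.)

8

A longest alternating subsequence is 15, 6, 9, 7, 28, 4, 23, 14 (positions 1,2,4,6,7,8,10,11); its 7 consecutive differences strictly alternate in sign, and length 8 is optimal.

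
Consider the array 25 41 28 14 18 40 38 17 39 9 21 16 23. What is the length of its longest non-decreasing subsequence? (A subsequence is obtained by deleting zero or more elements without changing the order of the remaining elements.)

4

One longest non-decreasing subsequence is 25, 28, 38, 39 (positions 1,3,7,9), of length 4; no longer one exists.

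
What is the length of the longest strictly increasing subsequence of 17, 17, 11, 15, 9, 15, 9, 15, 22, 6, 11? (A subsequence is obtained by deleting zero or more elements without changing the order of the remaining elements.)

Let dp[i] be the longest increasing subsequence ending at position i. Then dp = [1, 1, 1, 2, 1, 2, 1, 2, 3, 1, 2].
The maximum is 3; one witness is 11, 15, 22 at positions 3,4,9.

3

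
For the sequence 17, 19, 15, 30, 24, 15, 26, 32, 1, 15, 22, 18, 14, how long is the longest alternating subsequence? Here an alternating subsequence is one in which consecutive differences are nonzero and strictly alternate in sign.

Track the best alternating length ending on an up-step vs a down-step at each position: up/down = 1/1, 2/1, 1/3, 4/1, 4/5, 1/5, 6/5, 6/1, 1/7, 8/7, 8/7, 8/9, 8/9.
The maximum over both is 9; one such subsequence is 17, 19, 15, 30, 24, 26, 1, 22, 18.

9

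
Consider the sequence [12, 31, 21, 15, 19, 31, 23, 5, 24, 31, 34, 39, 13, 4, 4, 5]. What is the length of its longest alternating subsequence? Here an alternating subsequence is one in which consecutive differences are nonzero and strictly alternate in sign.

Track the best alternating length ending on an up-step vs a down-step at each position: up/down = 1/1, 2/1, 2/3, 2/3, 4/3, 4/1, 4/5, 1/5, 6/5, 6/1, 6/1, 6/1, 6/7, 1/7, 1/7, 8/7.
The maximum over both is 8; one such subsequence is 12, 31, 21, 31, 23, 24, 4, 5.

8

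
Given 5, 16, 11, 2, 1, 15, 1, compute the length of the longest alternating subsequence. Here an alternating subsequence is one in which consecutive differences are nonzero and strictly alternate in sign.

Track the best alternating length ending on an up-step vs a down-step at each position: up/down = 1/1, 2/1, 2/3, 1/3, 1/3, 4/3, 1/5.
The maximum over both is 5; one such subsequence is 5, 16, 11, 15, 1.

5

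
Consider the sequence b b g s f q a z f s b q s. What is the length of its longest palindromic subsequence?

One longest palindromic subsequence is bsfzfsb (positions 2,4,5,8,9,10,11); it reads the same forward and backward, and the interval DP gives dp[1][13] = 7.

7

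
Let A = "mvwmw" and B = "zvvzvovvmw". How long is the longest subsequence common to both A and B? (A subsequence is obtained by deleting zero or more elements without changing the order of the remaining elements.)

3

A longest common subsequence is vmw (length 3); the LCS DP confirms no longer common subsequence exists.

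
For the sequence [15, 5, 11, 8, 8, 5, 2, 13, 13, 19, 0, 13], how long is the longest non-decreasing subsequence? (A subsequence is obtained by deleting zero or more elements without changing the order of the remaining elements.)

Let dp[i] be the longest non-decreasing subsequence ending at position i. Then dp = [1, 1, 2, 2, 3, 2, 1, 4, 5, 6, 1, 6].
The maximum is 6; one witness is 5, 8, 8, 13, 13, 19 at positions 2,4,5,8,9,10.

6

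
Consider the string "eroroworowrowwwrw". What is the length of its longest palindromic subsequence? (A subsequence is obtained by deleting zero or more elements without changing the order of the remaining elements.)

One longest palindromic subsequence is rorworowror (positions 2,3,4,6,7,8,9,10,11,12,16); it reads the same forward and backward, and the interval DP gives dp[1][17] = 11.

11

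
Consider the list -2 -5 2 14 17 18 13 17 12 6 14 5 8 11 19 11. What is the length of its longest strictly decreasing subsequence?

5

One longest decreasing subsequence is 14, 13, 12, 6, 5 (positions 4,7,9,10,12), of length 5; no longer one exists.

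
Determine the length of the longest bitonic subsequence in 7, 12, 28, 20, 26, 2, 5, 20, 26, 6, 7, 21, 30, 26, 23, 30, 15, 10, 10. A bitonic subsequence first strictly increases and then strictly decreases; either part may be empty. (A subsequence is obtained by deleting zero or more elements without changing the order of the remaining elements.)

10

Let inc[i] be the LIS ending at i and dec[i] the longest strictly decreasing subsequence starting at i. inc = [1, 2, 3, 3, 4, 1, 2, 3, 4, 3, 4, 5, 6, 6, 6, 7, 5, 5, 5], dec = [2, 2, 5, 3, 4, 1, 1, 3, 4, 1, 1, 3, 5, 4, 3, 3, 2, 1, 1].
max_i inc[i]+dec[i]−1 = 10, with one witness 2, 5, 6, 7, 21, 30, 26, 23, 15, 10.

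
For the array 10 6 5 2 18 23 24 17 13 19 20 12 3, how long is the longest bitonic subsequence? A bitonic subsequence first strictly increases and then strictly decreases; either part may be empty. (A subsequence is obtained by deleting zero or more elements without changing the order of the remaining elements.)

8

One longest bitonic subsequence is 10, 18, 23, 24, 17, 13, 12, 3 (positions 1,5,6,7,8,9,12,13): it rises to 24 then falls. Length 8 is optimal.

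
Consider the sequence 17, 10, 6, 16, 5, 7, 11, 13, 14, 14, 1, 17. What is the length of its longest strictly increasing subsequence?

6

Let dp[i] be the longest increasing subsequence ending at position i. Then dp = [1, 1, 1, 2, 1, 2, 3, 4, 5, 5, 1, 6].
The maximum is 6; one witness is 6, 7, 11, 13, 14, 17 at positions 3,6,7,8,9,12.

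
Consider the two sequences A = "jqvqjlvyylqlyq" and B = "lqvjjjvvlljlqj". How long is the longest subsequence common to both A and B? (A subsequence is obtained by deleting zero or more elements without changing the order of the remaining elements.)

7

A longest common subsequence is qvjlllq (length 7); the LCS DP confirms no longer common subsequence exists.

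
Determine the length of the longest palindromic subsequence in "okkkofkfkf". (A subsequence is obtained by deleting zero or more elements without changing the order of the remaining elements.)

One longest palindromic subsequence is fkfkf (positions 6,7,8,9,10); it reads the same forward and backward, and the interval DP gives dp[1][10] = 5.

5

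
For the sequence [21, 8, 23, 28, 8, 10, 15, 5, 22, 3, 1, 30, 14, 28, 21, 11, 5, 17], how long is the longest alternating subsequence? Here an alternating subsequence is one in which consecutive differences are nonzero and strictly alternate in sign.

13

A longest alternating subsequence is 21, 8, 23, 8, 10, 5, 22, 3, 30, 14, 28, 11, 17 (positions 1,2,3,5,6,8,9,10,12,13,14,16,18); its 12 consecutive differences strictly alternate in sign, and length 13 is optimal.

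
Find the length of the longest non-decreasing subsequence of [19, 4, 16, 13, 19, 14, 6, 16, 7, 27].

One longest non-decreasing subsequence is 4, 13, 14, 16, 27 (positions 2,4,6,8,10), of length 5; no longer one exists.

5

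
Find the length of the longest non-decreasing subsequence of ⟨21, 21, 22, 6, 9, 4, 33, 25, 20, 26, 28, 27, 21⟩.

Let dp[i] be the longest non-decreasing subsequence ending at position i. Then dp = [1, 2, 3, 1, 2, 1, 4, 4, 3, 5, 6, 6, 4].
The maximum is 6; one witness is 21, 21, 22, 25, 26, 28 at positions 1,2,3,8,10,11.

6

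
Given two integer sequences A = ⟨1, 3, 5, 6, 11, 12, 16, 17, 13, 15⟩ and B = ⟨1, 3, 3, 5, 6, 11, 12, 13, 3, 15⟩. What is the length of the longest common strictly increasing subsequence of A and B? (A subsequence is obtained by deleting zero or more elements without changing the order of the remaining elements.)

A longest common strictly increasing subsequence is 1, 3, 5, 6, 11, 12, 13, 15 (length 8); it appears in order in both A and B, and no longer such subsequence exists.

8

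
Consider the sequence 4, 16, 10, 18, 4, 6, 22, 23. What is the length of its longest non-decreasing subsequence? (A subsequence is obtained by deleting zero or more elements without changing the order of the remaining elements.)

Scanning left to right, the best length ending at each element is: 4→1, 16→2, 10→2, 18→3, 4→2, 6→3, 22→4, 23→5.
So the longest non-decreasing subsequence has length 5, e.g. 4, 16, 18, 22, 23.

5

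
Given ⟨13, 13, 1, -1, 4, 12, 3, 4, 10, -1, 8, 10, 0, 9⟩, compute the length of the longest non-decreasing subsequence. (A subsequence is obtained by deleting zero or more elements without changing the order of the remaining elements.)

Scanning left to right, the best length ending at each element is: 13→1, 13→2, 1→1, -1→1, 4→2, 12→3, 3→2, 4→3, 10→4, -1→2, 8→4, 10→5, 0→3, 9→5.
So the longest non-decreasing subsequence has length 5, e.g. 1, 4, 4, 10, 10.

5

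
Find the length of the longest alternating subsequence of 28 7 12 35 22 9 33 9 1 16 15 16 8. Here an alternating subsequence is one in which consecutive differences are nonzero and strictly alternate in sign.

Track the best alternating length ending on an up-step vs a down-step at each position: up/down = 1/1, 1/2, 3/2, 3/1, 3/4, 3/4, 5/4, 3/6, 1/6, 7/6, 7/8, 9/6, 7/10.
The maximum over both is 10; one such subsequence is 28, 7, 35, 22, 33, 9, 16, 15, 16, 8.

10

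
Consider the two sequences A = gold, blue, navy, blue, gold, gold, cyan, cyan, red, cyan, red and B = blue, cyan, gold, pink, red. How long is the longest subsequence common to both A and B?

3

A longest common subsequence is blue, gold, red (length 3); the LCS DP confirms no longer common subsequence exists.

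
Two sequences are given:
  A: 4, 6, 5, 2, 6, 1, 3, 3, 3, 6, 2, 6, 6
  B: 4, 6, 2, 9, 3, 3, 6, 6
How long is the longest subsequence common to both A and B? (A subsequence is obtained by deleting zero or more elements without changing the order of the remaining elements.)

7

A longest common subsequence is 4, 6, 2, 3, 3, 6, 6 (length 7); the LCS DP confirms no longer common subsequence exists.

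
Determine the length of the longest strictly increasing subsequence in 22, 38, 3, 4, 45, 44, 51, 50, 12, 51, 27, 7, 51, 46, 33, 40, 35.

Let dp[i] be the longest increasing subsequence ending at position i. Then dp = [1, 2, 1, 2, 3, 3, 4, 4, 3, 5, 4, 3, 5, 5, 5, 6, 6].
The maximum is 6; one witness is 3, 4, 12, 27, 33, 40 at positions 3,4,9,11,15,16.

6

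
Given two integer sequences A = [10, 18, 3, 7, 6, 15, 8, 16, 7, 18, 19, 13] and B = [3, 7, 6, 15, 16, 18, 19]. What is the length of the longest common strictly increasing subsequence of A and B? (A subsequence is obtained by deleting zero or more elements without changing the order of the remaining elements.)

For each value that appears in both, track the longest common increasing run ending there.
The best achievable length is 6; one witness is 3, 7, 15, 16, 18, 19 (A-positions 3,4,6,8,10,11, B-positions 1,2,4,5,6,7).

6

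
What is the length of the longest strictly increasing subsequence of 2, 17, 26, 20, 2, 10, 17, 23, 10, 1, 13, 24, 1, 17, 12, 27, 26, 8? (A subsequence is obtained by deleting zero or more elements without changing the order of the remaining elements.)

6

One longest increasing subsequence is 2, 17, 20, 23, 24, 27 (positions 1,2,4,8,12,16), of length 6; no longer one exists.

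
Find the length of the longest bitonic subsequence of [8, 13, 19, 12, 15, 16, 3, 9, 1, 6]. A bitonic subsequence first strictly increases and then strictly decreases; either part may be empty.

6

One longest bitonic subsequence is 8, 13, 19, 16, 9, 6 (positions 1,2,3,6,8,10): it rises to 19 then falls. Length 6 is optimal.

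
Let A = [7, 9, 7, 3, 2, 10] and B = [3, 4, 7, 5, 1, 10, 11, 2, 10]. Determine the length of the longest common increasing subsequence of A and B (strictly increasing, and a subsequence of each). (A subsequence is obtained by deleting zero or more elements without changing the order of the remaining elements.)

A longest common strictly increasing subsequence is 3, 10 (length 2); it appears in order in both A and B, and no longer such subsequence exists.

2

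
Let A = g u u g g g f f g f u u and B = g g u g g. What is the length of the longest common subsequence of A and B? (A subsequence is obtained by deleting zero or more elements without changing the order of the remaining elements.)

4

Backtracking the LCS table gives one alignment: g (A1,B2) → u (A3,B3) → g (A6,B4) → g (A9,B5).
So the longest common subsequence has length 4.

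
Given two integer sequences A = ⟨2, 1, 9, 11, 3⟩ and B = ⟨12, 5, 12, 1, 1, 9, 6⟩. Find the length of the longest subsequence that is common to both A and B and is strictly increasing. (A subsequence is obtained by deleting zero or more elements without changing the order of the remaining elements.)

A longest common strictly increasing subsequence is 1, 9 (length 2); it appears in order in both A and B, and no longer such subsequence exists.

2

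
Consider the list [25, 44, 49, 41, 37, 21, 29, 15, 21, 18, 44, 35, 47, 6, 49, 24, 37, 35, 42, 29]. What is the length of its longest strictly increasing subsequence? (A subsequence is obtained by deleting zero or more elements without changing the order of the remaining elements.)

5

Scanning left to right, the best length ending at each element is: 25→1, 44→2, 49→3, 41→2, 37→2, 21→1, 29→2, 15→1, 21→2, 18→2, 44→3, 35→3, 47→4, 6→1, 49→5, 24→3, 37→4, 35→4, 42→5, 29→4.
So the longest increasing subsequence has length 5, e.g. 25, 41, 44, 47, 49.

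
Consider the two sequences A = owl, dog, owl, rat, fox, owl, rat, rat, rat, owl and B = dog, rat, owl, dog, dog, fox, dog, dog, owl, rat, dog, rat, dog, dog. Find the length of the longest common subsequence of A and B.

6

A longest common subsequence is owl, dog, fox, owl, rat, rat (length 6); the LCS DP confirms no longer common subsequence exists.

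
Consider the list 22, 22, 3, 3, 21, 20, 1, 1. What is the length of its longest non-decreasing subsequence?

3

Scanning left to right, the best length ending at each element is: 22→1, 22→2, 3→1, 3→2, 21→3, 20→3, 1→1, 1→2.
So the longest non-decreasing subsequence has length 3, e.g. 3, 3, 21.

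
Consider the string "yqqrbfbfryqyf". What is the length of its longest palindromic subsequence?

9

Using dp[i][j] = 2 + dp[i+1][j−1] if the ends match, else max(dp[i+1][j], dp[i][j−1]):
dp[1][13] = 9. A witness is yqrfbfrqy at positions 1,2,4,6,7,8,9,11,12.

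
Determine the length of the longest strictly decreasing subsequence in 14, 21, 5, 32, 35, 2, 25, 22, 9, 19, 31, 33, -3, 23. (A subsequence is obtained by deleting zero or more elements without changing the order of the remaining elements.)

Scanning left to right, the best length ending at each element is: 14→1, 21→1, 5→2, 32→1, 35→1, 2→3, 25→2, 22→3, 9→4, 19→4, 31→2, 33→2, -3→5, 23→3.
So the longest decreasing subsequence has length 5, e.g. 32, 25, 22, 9, -3.

5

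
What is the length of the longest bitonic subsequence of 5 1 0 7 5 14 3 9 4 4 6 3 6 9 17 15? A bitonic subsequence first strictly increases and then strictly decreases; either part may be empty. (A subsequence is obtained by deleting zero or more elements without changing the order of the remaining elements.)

One longest bitonic subsequence is 1, 3, 4, 6, 9, 17, 15 (positions 2,7,9,11,14,15,16): it rises to 17 then falls. Length 7 is optimal.

7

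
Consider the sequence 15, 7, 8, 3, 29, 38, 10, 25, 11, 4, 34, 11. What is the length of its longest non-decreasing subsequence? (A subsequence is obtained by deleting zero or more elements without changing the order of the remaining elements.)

One longest non-decreasing subsequence is 7, 8, 10, 25, 34 (positions 2,3,7,8,11), of length 5; no longer one exists.

5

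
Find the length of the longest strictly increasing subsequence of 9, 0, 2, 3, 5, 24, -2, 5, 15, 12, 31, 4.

Let dp[i] be the longest increasing subsequence ending at position i. Then dp = [1, 1, 2, 3, 4, 5, 1, 4, 5, 5, 6, 4].
The maximum is 6; one witness is 0, 2, 3, 5, 24, 31 at positions 2,3,4,5,6,11.

6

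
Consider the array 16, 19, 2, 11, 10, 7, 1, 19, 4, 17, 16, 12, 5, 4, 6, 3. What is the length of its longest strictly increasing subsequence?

Let dp[i] be the longest increasing subsequence ending at position i. Then dp = [1, 2, 1, 2, 2, 2, 1, 3, 2, 3, 3, 3, 3, 2, 4, 2].
The maximum is 4; one witness is 2, 4, 5, 6 at positions 3,9,13,15.

4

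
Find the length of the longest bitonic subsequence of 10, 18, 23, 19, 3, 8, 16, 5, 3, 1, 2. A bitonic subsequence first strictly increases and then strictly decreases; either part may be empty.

Let inc[i] be the LIS ending at i and dec[i] the longest strictly decreasing subsequence starting at i. inc = [1, 2, 3, 3, 1, 2, 3, 2, 1, 1, 2], dec = [5, 5, 6, 5, 2, 4, 4, 3, 2, 1, 1].
max_i inc[i]+dec[i]−1 = 8, with one witness 10, 18, 23, 19, 16, 5, 3, 2.

8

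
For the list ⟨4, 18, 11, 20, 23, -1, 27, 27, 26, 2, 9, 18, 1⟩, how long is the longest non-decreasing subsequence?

One longest non-decreasing subsequence is 4, 18, 20, 23, 27, 27 (positions 1,2,4,5,7,8), of length 6; no longer one exists.

6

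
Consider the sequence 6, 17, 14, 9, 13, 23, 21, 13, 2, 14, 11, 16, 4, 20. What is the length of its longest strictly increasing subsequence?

6

One longest increasing subsequence is 6, 9, 13, 14, 16, 20 (positions 1,4,5,10,12,14), of length 6; no longer one exists.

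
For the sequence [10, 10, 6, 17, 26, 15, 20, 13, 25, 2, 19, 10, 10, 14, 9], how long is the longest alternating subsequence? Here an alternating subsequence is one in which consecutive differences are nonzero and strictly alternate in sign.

12

Track the best alternating length ending on an up-step vs a down-step at each position: up/down = 1/1, 1/1, 1/2, 3/1, 3/1, 3/4, 5/4, 3/6, 7/4, 1/8, 9/8, 9/10, 9/10, 11/10, 9/12.
The maximum over both is 12; one such subsequence is 10, 6, 17, 15, 20, 13, 25, 2, 19, 10, 14, 9.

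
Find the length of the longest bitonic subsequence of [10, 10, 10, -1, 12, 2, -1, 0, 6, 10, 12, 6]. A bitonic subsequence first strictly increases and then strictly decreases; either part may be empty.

6

One longest bitonic subsequence is -1, 2, 6, 10, 12, 6 (positions 4,6,9,10,11,12): it rises to 12 then falls. Length 6 is optimal.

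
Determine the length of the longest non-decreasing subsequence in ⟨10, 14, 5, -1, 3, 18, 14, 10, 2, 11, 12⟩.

5

One longest non-decreasing subsequence is -1, 3, 10, 11, 12 (positions 4,5,8,10,11), of length 5; no longer one exists.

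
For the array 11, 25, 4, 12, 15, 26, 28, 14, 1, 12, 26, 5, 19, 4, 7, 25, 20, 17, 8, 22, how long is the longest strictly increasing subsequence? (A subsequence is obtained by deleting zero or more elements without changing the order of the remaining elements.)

6

Let dp[i] be the longest increasing subsequence ending at position i. Then dp = [1, 2, 1, 2, 3, 4, 5, 3, 1, 2, 4, 2, 4, 2, 3, 5, 5, 4, 4, 6].
The maximum is 6; one witness is 11, 12, 15, 19, 20, 22 at positions 1,4,5,13,17,20.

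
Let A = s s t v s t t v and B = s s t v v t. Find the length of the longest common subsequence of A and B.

5

A longest common subsequence is sstvt (length 5); the LCS DP confirms no longer common subsequence exists.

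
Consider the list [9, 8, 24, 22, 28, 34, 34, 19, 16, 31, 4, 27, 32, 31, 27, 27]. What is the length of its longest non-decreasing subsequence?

5

Scanning left to right, the best length ending at each element is: 9→1, 8→1, 24→2, 22→2, 28→3, 34→4, 34→5, 19→2, 16→2, 31→4, 4→1, 27→3, 32→5, 31→5, 27→4, 27→5.
So the longest non-decreasing subsequence has length 5, e.g. 9, 24, 28, 34, 34.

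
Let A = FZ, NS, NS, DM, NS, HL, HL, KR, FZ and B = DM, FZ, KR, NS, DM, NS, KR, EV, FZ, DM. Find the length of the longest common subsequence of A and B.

Backtracking the LCS table gives one alignment: FZ (A1,B2) → NS (A3,B4) → DM (A4,B5) → NS (A5,B6) → KR (A8,B7) → FZ (A9,B9).
So the longest common subsequence has length 6.

6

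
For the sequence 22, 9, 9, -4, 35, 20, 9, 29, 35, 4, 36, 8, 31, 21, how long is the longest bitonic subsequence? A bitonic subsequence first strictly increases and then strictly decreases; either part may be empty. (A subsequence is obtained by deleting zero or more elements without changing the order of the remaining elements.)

Let inc[i] be the LIS ending at i and dec[i] the longest strictly decreasing subsequence starting at i. inc = [1, 1, 1, 1, 2, 2, 2, 3, 4, 2, 5, 3, 4, 4], dec = [4, 2, 2, 1, 4, 3, 2, 2, 3, 1, 3, 1, 2, 1].
max_i inc[i]+dec[i]−1 = 7, with one witness 9, 20, 29, 35, 36, 31, 21.

7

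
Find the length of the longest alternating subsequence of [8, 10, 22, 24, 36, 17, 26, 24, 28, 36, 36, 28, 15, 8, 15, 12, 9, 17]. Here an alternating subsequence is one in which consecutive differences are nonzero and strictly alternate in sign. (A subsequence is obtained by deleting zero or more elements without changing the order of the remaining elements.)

10

Track the best alternating length ending on an up-step vs a down-step at each position: up/down = 1/1, 2/1, 2/1, 2/1, 2/1, 2/3, 4/3, 4/5, 6/3, 6/1, 6/1, 6/7, 2/7, 1/7, 8/7, 8/9, 8/9, 10/7.
The maximum over both is 10; one such subsequence is 8, 22, 17, 26, 24, 28, 8, 15, 12, 17.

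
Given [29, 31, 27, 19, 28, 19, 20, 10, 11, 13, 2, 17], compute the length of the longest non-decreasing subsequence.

One longest non-decreasing subsequence is 10, 11, 13, 17 (positions 8,9,10,12), of length 4; no longer one exists.

4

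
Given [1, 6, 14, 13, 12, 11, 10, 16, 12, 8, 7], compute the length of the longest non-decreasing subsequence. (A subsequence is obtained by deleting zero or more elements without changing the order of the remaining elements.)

One longest non-decreasing subsequence is 1, 6, 14, 16 (positions 1,2,3,8), of length 4; no longer one exists.

4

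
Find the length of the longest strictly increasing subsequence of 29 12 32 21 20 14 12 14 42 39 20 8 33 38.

5

One longest increasing subsequence is 12, 14, 20, 33, 38 (positions 2,6,11,13,14), of length 5; no longer one exists.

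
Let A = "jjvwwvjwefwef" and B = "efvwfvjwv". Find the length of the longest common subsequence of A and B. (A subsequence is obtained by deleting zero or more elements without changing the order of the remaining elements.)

5

Backtracking the LCS table gives one alignment: v (A3,B3) → w (A4,B4) → v (A6,B6) → j (A7,B7) → w (A8,B8).
So the longest common subsequence has length 5.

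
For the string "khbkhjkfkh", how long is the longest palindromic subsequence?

5

One longest palindromic subsequence is hkfkh (positions 2,4,8,9,10); it reads the same forward and backward, and the interval DP gives dp[1][10] = 5.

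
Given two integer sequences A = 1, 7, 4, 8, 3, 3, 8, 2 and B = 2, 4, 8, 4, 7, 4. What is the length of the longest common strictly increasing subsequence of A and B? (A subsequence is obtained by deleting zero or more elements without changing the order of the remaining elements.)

2

A longest common strictly increasing subsequence is 4, 8 (length 2); it appears in order in both A and B, and no longer such subsequence exists.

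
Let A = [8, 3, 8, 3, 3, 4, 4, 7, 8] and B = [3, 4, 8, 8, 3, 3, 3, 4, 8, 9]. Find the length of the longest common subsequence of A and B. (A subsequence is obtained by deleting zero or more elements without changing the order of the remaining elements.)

A longest common subsequence is 8, 3, 3, 3, 4, 8 (length 6); the LCS DP confirms no longer common subsequence exists.

6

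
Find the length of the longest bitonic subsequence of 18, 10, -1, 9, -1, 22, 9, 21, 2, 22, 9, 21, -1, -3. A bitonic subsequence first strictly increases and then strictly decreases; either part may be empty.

One longest bitonic subsequence is -1, 9, 22, 21, 9, -1, -3 (positions 3,4,6,8,11,13,14): it rises to 22 then falls. Length 7 is optimal.

7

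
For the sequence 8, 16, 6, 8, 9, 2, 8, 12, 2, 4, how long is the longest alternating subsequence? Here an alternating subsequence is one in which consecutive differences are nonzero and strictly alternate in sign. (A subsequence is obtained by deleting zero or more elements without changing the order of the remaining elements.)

A longest alternating subsequence is 8, 16, 6, 8, 2, 8, 2, 4 (positions 1,2,3,4,6,7,9,10); its 7 consecutive differences strictly alternate in sign, and length 8 is optimal.

8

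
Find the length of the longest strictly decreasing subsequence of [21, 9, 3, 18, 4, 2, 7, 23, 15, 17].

4

Let dp[i] be the longest decreasing subsequence ending at position i. Then dp = [1, 2, 3, 2, 3, 4, 3, 1, 3, 3].
The maximum is 4; one witness is 21, 9, 3, 2 at positions 1,2,3,6.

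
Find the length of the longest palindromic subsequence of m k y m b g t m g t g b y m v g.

11

One longest palindromic subsequence is mybgtgtgbym (positions 1,3,5,6,7,9,10,11,12,13,14); it reads the same forward and backward, and the interval DP gives dp[1][16] = 11.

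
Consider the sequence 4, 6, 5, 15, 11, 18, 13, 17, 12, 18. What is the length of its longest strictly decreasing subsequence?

Let dp[i] be the longest decreasing subsequence ending at position i. Then dp = [1, 1, 2, 1, 2, 1, 2, 2, 3, 1].
The maximum is 3; one witness is 15, 13, 12 at positions 4,7,9.

3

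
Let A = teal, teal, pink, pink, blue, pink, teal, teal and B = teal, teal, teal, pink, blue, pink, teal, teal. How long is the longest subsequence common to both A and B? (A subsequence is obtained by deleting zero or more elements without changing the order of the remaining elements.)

7

A longest common subsequence is teal, teal, pink, blue, pink, teal, teal (length 7); the LCS DP confirms no longer common subsequence exists.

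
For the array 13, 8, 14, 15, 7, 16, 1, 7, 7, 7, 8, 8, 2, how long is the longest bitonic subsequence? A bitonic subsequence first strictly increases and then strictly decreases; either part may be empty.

One longest bitonic subsequence is 13, 14, 15, 16, 8, 2 (positions 1,3,4,6,12,13): it rises to 16 then falls. Length 6 is optimal.

6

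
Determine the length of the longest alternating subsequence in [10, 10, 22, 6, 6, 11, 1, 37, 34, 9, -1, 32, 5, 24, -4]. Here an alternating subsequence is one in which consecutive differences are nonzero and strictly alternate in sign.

Track the best alternating length ending on an up-step vs a down-step at each position: up/down = 1/1, 1/1, 2/1, 1/3, 1/3, 4/3, 1/5, 6/1, 6/7, 6/7, 1/7, 8/7, 8/9, 10/9, 1/11.
The maximum over both is 11; one such subsequence is 10, 22, 6, 11, 1, 37, 9, 32, 5, 24, -4.

11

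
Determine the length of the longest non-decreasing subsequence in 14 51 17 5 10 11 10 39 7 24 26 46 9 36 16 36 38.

Scanning left to right, the best length ending at each element is: 14→1, 51→2, 17→2, 5→1, 10→2, 11→3, 10→3, 39→4, 7→2, 24→4, 26→5, 46→6, 9→3, 36→6, 16→4, 36→7, 38→8.
So the longest non-decreasing subsequence has length 8, e.g. 5, 10, 11, 24, 26, 36, 36, 38.

8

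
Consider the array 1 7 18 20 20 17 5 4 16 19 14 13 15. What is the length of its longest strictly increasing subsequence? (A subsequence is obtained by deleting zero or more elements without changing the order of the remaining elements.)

One longest increasing subsequence is 1, 7, 18, 20 (positions 1,2,3,4), of length 4; no longer one exists.

4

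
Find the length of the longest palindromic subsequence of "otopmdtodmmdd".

Using dp[i][j] = 2 + dp[i+1][j−1] if the ends match, else max(dp[i+1][j], dp[i][j−1]):
dp[1][13] = 6. A witness is ddmmdd at positions 6,9,10,11,12,13.

6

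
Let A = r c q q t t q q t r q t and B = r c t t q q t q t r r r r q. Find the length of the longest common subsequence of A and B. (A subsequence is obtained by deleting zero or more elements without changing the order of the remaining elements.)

9

A longest common subsequence is rcqqtqtrq (length 9); the LCS DP confirms no longer common subsequence exists.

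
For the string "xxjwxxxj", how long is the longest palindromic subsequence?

Using dp[i][j] = 2 + dp[i+1][j−1] if the ends match, else max(dp[i+1][j], dp[i][j−1]):
dp[1][8] = 5. A witness is jxxxj at positions 3,5,6,7,8.

5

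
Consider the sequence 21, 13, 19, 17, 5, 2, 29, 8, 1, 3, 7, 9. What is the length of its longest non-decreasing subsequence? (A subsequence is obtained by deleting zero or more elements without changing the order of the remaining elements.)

4

Scanning left to right, the best length ending at each element is: 21→1, 13→1, 19→2, 17→2, 5→1, 2→1, 29→3, 8→2, 1→1, 3→2, 7→3, 9→4.
So the longest non-decreasing subsequence has length 4, e.g. 2, 3, 7, 9.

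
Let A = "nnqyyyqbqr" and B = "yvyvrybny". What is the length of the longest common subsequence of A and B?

A longest common subsequence is yyyb (length 4); the LCS DP confirms no longer common subsequence exists.

4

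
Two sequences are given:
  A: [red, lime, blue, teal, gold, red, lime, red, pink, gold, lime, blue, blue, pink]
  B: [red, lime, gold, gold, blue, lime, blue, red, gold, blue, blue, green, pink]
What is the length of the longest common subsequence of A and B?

Backtracking the LCS table gives one alignment: red (A1,B1) → lime (A2,B2) → blue (A3,B5) → lime (A7,B6) → red (A8,B8) → gold (A10,B9) → blue (A12,B10) → blue (A13,B11) → pink (A14,B13).
So the longest common subsequence has length 9.

9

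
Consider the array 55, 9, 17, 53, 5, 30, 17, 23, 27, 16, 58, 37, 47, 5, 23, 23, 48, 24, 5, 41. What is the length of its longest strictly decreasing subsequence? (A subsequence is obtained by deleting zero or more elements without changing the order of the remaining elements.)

Scanning left to right, the best length ending at each element is: 55→1, 9→2, 17→2, 53→2, 5→3, 30→3, 17→4, 23→4, 27→4, 16→5, 58→1, 37→3, 47→3, 5→6, 23→5, 23→5, 48→3, 24→5, 5→6, 41→4.
So the longest decreasing subsequence has length 6, e.g. 55, 53, 30, 17, 16, 5.

6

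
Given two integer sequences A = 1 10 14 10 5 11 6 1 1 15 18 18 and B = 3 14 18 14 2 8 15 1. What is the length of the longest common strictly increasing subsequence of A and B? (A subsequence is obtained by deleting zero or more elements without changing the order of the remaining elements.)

For each value that appears in both, track the longest common increasing run ending there.
The best achievable length is 2; one witness is 14, 18 (A-positions 3,11, B-positions 2,3).

2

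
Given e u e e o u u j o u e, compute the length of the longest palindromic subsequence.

8

Using dp[i][j] = 2 + dp[i+1][j−1] if the ends match, else max(dp[i+1][j], dp[i][j−1]):
dp[1][11] = 8. A witness is euouuoue at positions 1,2,5,6,7,9,10,11.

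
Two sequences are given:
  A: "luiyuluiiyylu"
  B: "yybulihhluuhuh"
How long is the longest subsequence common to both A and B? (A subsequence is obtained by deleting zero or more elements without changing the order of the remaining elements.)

Backtracking the LCS table gives one alignment: y (A4,B2) → u (A5,B4) → l (A6,B5) → i (A8,B6) → l (A12,B9) → u (A13,B13).
So the longest common subsequence has length 6.

6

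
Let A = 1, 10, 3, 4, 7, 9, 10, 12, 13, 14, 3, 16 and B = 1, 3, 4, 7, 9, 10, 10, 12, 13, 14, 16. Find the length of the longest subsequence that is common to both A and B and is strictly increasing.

A longest common strictly increasing subsequence is 1, 3, 4, 7, 9, 10, 12, 13, 14, 16 (length 10); it appears in order in both A and B, and no longer such subsequence exists.

10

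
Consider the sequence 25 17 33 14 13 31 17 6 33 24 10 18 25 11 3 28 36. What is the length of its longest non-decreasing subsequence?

6

Scanning left to right, the best length ending at each element is: 25→1, 17→1, 33→2, 14→1, 13→1, 31→2, 17→2, 6→1, 33→3, 24→3, 10→2, 18→3, 25→4, 11→3, 3→1, 28→5, 36→6.
So the longest non-decreasing subsequence has length 6, e.g. 17, 17, 24, 25, 28, 36.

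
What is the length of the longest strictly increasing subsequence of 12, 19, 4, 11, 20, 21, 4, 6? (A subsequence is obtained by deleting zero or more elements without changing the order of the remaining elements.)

Let dp[i] be the longest increasing subsequence ending at position i. Then dp = [1, 2, 1, 2, 3, 4, 1, 2].
The maximum is 4; one witness is 12, 19, 20, 21 at positions 1,2,5,6.

4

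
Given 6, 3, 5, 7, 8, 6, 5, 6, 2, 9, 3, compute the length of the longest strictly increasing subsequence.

5

Let dp[i] be the longest increasing subsequence ending at position i. Then dp = [1, 1, 2, 3, 4, 3, 2, 3, 1, 5, 2].
The maximum is 5; one witness is 3, 5, 7, 8, 9 at positions 2,3,4,5,10.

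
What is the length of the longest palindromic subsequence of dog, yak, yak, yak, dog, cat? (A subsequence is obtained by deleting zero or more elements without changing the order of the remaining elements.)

5

One longest palindromic subsequence is dog yak yak yak dog (positions 1,2,3,4,5); it reads the same forward and backward, and the interval DP gives dp[1][6] = 5.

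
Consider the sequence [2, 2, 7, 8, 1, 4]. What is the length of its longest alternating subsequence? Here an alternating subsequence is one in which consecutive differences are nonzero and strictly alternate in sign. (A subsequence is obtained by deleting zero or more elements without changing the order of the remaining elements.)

A longest alternating subsequence is 2, 7, 1, 4 (positions 1,3,5,6); its 3 consecutive differences strictly alternate in sign, and length 4 is optimal.

4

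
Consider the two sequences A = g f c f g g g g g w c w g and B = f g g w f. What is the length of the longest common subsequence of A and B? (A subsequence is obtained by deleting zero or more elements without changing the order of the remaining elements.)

A longest common subsequence is fggw (length 4); the LCS DP confirms no longer common subsequence exists.

4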